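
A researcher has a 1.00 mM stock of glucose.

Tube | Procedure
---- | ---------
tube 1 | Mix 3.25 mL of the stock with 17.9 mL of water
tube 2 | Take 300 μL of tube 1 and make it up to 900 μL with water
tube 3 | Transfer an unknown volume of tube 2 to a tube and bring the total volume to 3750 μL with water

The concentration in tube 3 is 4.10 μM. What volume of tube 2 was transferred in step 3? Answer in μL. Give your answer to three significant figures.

300 μL

Step 1: 3.25 mL + 17.9 mL = 21.15 mL total → factor 21.15/3.25 = 6.5077
Step 2: 300 μL brought to 900 μL → factor 900/300 = 3
Step 3: v brought to 3750 μL → factor = 3750 μL/v
Product of known-step factors = 19.523
Overall factor = 1.00 mM / (4.10 μM) = 243.9
Step-3 factor = 243.9 / 19.523 = 12.493
v = 3750 μL / 12.493 = 300 μL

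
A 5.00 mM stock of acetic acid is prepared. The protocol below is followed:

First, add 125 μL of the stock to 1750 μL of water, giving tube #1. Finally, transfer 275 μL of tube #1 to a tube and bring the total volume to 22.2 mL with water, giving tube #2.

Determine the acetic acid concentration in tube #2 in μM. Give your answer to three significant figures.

Step 1: 125 μL + 1750 μL = 1875 μL total → factor 1875/125 = 15
Step 2: 275 μL brought to 22.2 mL → factor 22200/275 = 80.727
Overall dilution factor = 15 × 80.727 = 1210.9
Final = 5.00 mM / 1210.9 = 0.004129 mM = 4.13 μM

4.13 μM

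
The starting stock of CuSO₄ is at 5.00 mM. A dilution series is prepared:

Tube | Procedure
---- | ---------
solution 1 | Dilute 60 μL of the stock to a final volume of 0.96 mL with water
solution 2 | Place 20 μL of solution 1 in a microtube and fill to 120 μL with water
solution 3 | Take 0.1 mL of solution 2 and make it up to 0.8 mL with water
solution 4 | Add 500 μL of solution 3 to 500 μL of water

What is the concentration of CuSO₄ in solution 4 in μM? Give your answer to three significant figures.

Step 1: 60 μL brought to 0.96 mL → factor 960/60 = 16
Step 2: 20 μL brought to 120 μL → factor 120/20 = 6
Step 3: 0.1 mL brought to 0.8 mL → factor 0.8/0.1 = 8
Step 4: 500 μL + 500 μL = 1000 μL total → factor 1000/500 = 2
Overall dilution factor = 16 × 6 × 8 × 2 = 1536
Final = 5.00 mM / 1536 = 0.003255 mM = 3.26 μM

3.26 μM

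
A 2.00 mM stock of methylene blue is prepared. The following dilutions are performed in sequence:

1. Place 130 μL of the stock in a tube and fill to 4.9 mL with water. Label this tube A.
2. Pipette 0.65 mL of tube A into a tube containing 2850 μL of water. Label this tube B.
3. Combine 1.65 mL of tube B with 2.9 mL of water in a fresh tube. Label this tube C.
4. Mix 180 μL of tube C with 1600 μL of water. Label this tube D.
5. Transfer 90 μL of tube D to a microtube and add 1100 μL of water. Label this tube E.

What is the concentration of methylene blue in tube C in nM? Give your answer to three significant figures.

3.57 × 10^3 nM

Step 1: 130 μL brought to 4.9 mL → factor 4900/130 = 37.692
Step 2: 0.65 mL + 2850 μL = 3.5 mL total → factor 3.5/0.65 = 5.3846
Step 3: 1.65 mL + 2.9 mL = 4.55 mL total → factor 4.55/1.65 = 2.7576
Dilution factor through tube C = 37.692 × 5.3846 × 2.7576 = 559.67
[tube C] = 2.00 mM / 559.67 = 0.003574 mM = 3.57 × 10^3 nM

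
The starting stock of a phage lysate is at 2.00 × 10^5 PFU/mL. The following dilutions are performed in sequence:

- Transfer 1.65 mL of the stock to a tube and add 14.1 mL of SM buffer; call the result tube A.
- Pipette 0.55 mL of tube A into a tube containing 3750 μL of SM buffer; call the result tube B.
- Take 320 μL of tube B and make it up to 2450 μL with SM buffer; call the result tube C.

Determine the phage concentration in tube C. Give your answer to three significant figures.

Step 1: 1.65 mL + 14.1 mL = 15.75 mL total → factor 15.75/1.65 = 9.5455
Step 2: 0.55 mL + 3750 μL = 4.3 mL total → factor 4.3/0.55 = 7.8182
Step 3: 320 μL brought to 2450 μL → factor 2450/320 = 7.6562
Overall dilution factor = 9.5455 × 7.8182 × 7.6562 = 571.37
Final = 2.00 × 10^5 PFU/mL / 571.37 = 350 PFU/mL

350 PFU/mL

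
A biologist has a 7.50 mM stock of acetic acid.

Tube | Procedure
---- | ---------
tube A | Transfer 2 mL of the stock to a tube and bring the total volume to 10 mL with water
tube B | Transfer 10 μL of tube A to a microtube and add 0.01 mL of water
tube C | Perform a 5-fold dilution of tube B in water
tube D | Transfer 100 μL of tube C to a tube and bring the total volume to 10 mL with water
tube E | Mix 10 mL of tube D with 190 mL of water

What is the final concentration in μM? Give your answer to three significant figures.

Step 1: 2 mL brought to 10 mL → factor 10/2 = 5
Step 2: 10 μL + 0.01 mL = 20 μL total → factor 20/10 = 2
Step 3: 5-fold → factor 5
Step 4: 100 μL brought to 10 mL → factor 10000/100 = 100
Step 5: 10 mL + 190 mL = 200 mL total → factor 200/10 = 20
Overall dilution factor = 5 × 2 × 5 × 100 × 20 = 1 × 10^5
Final = 7.50 mM / 1 × 10^5 = 7.500 × 10^-5 mM = 0.0750 μM

0.0750 μM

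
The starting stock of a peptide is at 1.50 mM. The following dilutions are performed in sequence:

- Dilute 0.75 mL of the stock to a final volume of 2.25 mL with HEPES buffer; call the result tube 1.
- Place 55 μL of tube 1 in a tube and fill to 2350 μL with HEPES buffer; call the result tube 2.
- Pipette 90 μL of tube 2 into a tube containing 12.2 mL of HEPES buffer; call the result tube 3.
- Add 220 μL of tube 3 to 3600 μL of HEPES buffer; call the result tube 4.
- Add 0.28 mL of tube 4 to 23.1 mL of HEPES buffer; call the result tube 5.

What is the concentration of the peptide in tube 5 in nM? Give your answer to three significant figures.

Step 1: 0.75 mL brought to 2.25 mL → factor 2.25/0.75 = 3
Step 2: 55 μL brought to 2350 μL → factor 2350/55 = 42.727
Step 3: 90 μL + 12.2 mL = 12290 μL total → factor 12290/90 = 136.56
Step 4: 220 μL + 3600 μL = 3820 μL total → factor 3820/220 = 17.364
Step 5: 0.28 mL + 23.1 mL = 23.38 mL total → factor 23.38/0.28 = 83.5
Overall dilution factor = 3 × 42.727 × 136.56 × 17.364 × 83.5 = 2.5378 × 10^7
Final = 1.50 mM / 2.5378 × 10^7 = 5.911 × 10^-8 mM = 0.0591 nM

0.0591 nM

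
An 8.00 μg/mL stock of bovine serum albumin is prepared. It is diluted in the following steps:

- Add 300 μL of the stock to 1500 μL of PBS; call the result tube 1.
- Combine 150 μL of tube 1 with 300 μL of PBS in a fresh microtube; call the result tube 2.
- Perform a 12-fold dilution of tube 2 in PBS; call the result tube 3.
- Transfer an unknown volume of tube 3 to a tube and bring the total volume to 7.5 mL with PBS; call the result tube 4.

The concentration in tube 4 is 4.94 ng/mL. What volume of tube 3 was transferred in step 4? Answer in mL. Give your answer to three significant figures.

1.00 mL

Step 1: 300 μL + 1500 μL = 1800 μL total → factor 1800/300 = 6
Step 2: 150 μL + 300 μL = 450 μL total → factor 450/150 = 3
Step 3: 12-fold → factor 12
Step 4: v brought to 7.5 mL → factor = 7.5 mL/v
Product of known-step factors = 216
Overall factor = 8.00 μg/mL / (4.94 ng/mL) = 1619.4
Step-4 factor = 1619.4 / 216 = 7.4974
v = 7.5 mL / 7.4974 = 1.00 mL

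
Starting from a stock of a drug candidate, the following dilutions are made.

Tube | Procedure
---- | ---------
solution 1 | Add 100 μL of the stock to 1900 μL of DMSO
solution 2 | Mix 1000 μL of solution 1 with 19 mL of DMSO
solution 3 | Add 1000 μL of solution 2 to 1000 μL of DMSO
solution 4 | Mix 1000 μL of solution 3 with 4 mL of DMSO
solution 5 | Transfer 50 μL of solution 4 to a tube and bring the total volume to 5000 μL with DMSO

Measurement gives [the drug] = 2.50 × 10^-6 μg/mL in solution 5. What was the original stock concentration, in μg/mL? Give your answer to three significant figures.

1.00 μg/mL

Step 1: 100 μL + 1900 μL = 2000 μL total → factor 2000/100 = 20
Step 2: 1000 μL + 19 mL = 20000 μL total → factor 20000/1000 = 20
Step 3: 1000 μL + 1000 μL = 2000 μL total → factor 2000/1000 = 2
Step 4: 1000 μL + 4 mL = 5000 μL total → factor 5000/1000 = 5
Step 5: 50 μL brought to 5000 μL → factor 5000/50 = 100
Overall dilution factor = 20 × 20 × 2 × 5 × 100 = 4 × 10^5
Stock = 2.50 × 10^-6 μg/mL × 4 × 10^5 = 1.00 μg/mL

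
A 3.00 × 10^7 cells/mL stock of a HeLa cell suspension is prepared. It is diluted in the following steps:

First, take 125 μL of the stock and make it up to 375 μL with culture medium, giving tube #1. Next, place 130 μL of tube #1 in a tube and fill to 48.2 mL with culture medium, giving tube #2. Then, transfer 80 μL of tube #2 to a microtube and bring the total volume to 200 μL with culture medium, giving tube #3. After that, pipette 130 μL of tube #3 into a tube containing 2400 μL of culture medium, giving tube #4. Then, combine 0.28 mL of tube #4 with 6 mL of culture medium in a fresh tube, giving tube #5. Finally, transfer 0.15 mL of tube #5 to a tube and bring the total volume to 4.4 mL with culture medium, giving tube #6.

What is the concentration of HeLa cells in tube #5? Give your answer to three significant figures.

Step 1: 125 μL brought to 375 μL → factor 375/125 = 3
Step 2: 130 μL brought to 48.2 mL → factor 48200/130 = 370.77
Step 3: 80 μL brought to 200 μL → factor 200/80 = 2.5
Step 4: 130 μL + 2400 μL = 2530 μL total → factor 2530/130 = 19.462
Step 5: 0.28 mL + 6 mL = 6.28 mL total → factor 6.28/0.28 = 22.429
Dilution factor through tube #5 = 3 × 370.77 × 2.5 × 19.462 × 22.429 = 1.2138 × 10^6
[tube #5] = 3.00 × 10^7 cells/mL / 1.2138 × 10^6 = 24.7 cells/mL

24.7 cells/mL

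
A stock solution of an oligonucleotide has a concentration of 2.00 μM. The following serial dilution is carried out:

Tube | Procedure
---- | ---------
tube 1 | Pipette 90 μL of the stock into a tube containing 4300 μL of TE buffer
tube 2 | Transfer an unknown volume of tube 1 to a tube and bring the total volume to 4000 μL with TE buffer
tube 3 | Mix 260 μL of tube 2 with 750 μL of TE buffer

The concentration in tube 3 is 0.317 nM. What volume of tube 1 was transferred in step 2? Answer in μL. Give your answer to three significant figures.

Step 1: 90 μL + 4300 μL = 4390 μL total → factor 4390/90 = 48.778
Step 2: v brought to 4000 μL → factor = 4000 μL/v
Step 3: 260 μL + 750 μL = 1010 μL total → factor 1010/260 = 3.8846
Product of known-step factors = 189.48
Overall factor = 2.00 μM / (0.317 nM) = 6309.1
Step-2 factor = 6309.1 / 189.48 = 33.297
v = 4000 μL / 33.297 = 120 μL

120 μL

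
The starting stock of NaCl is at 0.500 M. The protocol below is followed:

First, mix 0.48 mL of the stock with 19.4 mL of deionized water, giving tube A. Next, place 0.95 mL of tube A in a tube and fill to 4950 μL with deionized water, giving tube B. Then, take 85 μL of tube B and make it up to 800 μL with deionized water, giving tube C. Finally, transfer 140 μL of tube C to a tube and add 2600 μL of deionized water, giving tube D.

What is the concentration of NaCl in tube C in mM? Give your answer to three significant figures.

Step 1: 0.48 mL + 19.4 mL = 19.88 mL total → factor 19.88/0.48 = 41.417
Step 2: 0.95 mL brought to 4950 μL → factor 4.95/0.95 = 5.2105
Step 3: 85 μL brought to 800 μL → factor 800/85 = 9.4118
Dilution factor through tube C = 41.417 × 5.2105 × 9.4118 = 2031.1
[tube C] = 0.500 M / 2031.1 = 0.0002462 M = 0.246 mM

0.246 mM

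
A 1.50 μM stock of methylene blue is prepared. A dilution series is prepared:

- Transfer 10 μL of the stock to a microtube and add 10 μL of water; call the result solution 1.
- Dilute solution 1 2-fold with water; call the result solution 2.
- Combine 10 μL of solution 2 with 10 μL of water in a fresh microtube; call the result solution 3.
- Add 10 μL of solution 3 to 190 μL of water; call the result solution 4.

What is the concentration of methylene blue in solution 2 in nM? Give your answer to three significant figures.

Step 1: 10 μL + 10 μL = 20 μL total → factor 20/10 = 2
Step 2: 2-fold → factor 2
Dilution factor through solution 2 = 2 × 2 = 4
[solution 2] = 1.50 μM / 4 = 0.3750 μM = 375 nM

375 nM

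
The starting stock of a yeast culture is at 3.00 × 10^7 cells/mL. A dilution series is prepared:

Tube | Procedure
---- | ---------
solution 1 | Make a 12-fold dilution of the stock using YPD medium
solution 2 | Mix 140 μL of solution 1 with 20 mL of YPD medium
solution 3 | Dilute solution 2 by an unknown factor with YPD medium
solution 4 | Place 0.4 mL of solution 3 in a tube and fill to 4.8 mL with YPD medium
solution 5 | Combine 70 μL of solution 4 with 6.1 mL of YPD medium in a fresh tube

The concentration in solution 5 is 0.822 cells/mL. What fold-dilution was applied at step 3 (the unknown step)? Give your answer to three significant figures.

20.0-fold

Step 1: 12-fold → factor 12
Step 2: 140 μL + 20 mL = 20140 μL total → factor 20140/140 = 143.86
Step 3: unknown factor x
Step 4: 0.4 mL brought to 4.8 mL → factor 4.8/0.4 = 12
Step 5: 70 μL + 6.1 mL = 6170 μL total → factor 6170/70 = 88.143
Product of known-step factors = 1.8259 × 10^6
Overall factor = 3.00 × 10^7 cells/mL / (0.822 cells/mL) = 3.6496 × 10^7
x = 3.6496 × 10^7 / 1.8259 × 10^6 = 20.0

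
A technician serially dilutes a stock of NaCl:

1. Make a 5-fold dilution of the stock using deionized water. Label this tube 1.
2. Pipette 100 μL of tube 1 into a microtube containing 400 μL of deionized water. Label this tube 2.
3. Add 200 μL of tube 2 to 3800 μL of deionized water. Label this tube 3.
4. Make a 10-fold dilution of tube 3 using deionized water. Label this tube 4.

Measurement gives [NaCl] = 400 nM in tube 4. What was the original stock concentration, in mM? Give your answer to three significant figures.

Step 1: 5-fold → factor 5
Step 2: 100 μL + 400 μL = 500 μL total → factor 500/100 = 5
Step 3: 200 μL + 3800 μL = 4000 μL total → factor 4000/200 = 20
Step 4: 10-fold → factor 10
Overall dilution factor = 5 × 5 × 20 × 10 = 5000
Stock = 400 nM × 5000 = 2.000 × 10^6 nM = 2.00 mM

2.00 mM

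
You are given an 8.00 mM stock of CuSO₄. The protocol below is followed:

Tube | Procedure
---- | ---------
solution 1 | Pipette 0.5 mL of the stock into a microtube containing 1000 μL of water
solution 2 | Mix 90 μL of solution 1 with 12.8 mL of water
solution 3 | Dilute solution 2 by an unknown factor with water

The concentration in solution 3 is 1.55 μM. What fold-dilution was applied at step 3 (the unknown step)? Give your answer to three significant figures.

12.0-fold

Step 1: 0.5 mL + 1000 μL = 1.5 mL total → factor 1.5/0.5 = 3
Step 2: 90 μL + 12.8 mL = 12890 μL total → factor 12890/90 = 143.22
Step 3: unknown factor x
Product of known-step factors = 429.67
Overall factor = 8.00 mM / (1.55 μM) = 5161.3
x = 5161.3 / 429.67 = 12.0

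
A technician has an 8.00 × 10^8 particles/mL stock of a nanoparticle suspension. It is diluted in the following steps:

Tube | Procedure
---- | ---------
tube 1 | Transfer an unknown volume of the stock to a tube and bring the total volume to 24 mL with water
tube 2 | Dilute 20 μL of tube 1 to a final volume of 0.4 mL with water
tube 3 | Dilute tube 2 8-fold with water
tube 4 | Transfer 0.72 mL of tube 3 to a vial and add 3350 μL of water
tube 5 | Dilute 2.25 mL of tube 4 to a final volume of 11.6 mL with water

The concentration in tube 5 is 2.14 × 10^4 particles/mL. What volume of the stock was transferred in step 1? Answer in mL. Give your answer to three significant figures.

2.99 mL

Step 1: v brought to 24 mL → factor = 24 mL/v
Step 2: 20 μL brought to 0.4 mL → factor 400/20 = 20
Step 3: 8-fold → factor 8
Step 4: 0.72 mL + 3350 μL = 4.07 mL total → factor 4.07/0.72 = 5.6528
Step 5: 2.25 mL brought to 11.6 mL → factor 11.6/2.25 = 5.1556
Product of known-step factors = 4662.9
Overall factor = 8.00 × 10^8 particles/mL / (2.14 × 10^4 particles/mL) = 37383
Step-1 factor = 37383 / 4662.9 = 8.0171
v = 24 mL / 8.0171 = 2.99 mL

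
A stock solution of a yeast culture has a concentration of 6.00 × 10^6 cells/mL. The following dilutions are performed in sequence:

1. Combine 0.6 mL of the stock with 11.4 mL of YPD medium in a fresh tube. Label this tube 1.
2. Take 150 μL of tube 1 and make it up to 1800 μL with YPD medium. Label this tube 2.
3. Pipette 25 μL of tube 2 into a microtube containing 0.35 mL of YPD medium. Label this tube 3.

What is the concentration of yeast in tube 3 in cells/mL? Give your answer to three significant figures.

1.67 × 10^3 cells/mL

Step 1: 0.6 mL + 11.4 mL = 12 mL total → factor 12/0.6 = 20
Step 2: 150 μL brought to 1800 μL → factor 1800/150 = 12
Step 3: 25 μL + 0.35 mL = 375 μL total → factor 375/25 = 15
Overall dilution factor = 20 × 12 × 15 = 3600
Final = 6.00 × 10^6 cells/mL / 3600 = 1.67 × 10^3 cells/mL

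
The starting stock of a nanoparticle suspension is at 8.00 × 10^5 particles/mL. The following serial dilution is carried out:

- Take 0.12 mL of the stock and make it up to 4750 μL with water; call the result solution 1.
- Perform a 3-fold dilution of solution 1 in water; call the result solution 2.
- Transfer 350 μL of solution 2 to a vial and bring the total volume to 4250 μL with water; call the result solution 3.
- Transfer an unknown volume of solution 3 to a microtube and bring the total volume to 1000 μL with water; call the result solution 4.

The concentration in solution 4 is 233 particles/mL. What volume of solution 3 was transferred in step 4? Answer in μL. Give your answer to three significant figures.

420 μL

Step 1: 0.12 mL brought to 4750 μL → factor 4.75/0.12 = 39.583
Step 2: 3-fold → factor 3
Step 3: 350 μL brought to 4250 μL → factor 4250/350 = 12.143
Step 4: v brought to 1000 μL → factor = 1000 μL/v
Product of known-step factors = 1442
Overall factor = 8.00 × 10^5 particles/mL / (233 particles/mL) = 3433.5
Step-4 factor = 3433.5 / 1442 = 2.3811
v = 1000 μL / 2.3811 = 420 μL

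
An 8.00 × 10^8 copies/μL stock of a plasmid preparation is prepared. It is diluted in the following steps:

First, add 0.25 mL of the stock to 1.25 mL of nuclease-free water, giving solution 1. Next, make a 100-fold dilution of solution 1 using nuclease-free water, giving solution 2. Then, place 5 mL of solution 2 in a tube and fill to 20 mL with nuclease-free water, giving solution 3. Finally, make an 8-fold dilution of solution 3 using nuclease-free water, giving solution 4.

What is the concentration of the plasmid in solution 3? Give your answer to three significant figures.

Step 1: 0.25 mL + 1.25 mL = 1.5 mL total → factor 1.5/0.25 = 6
Step 2: 100-fold → factor 100
Step 3: 5 mL brought to 20 mL → factor 20/5 = 4
Dilution factor through solution 3 = 6 × 100 × 4 = 2400
[solution 3] = 8.00 × 10^8 copies/μL / 2400 = 3.33 × 10^5 copies/μL

3.33 × 10^5 copies/μL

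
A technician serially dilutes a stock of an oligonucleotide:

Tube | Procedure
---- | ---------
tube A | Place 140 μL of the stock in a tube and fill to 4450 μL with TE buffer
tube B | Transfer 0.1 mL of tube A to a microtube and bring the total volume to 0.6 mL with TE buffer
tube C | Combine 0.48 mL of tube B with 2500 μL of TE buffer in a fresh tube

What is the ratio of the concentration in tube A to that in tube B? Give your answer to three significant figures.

Step 1: 140 μL brought to 4450 μL → factor 4450/140 = 31.786
Step 2: 0.1 mL brought to 0.6 mL → factor 0.6/0.1 = 6
Dilution factor to tube A = 31.786; to tube B = 190.71
[tube A]/[tube B] = (factor to tube B)/(factor to tube A) = 190.71/31.786 = 6.00

6.00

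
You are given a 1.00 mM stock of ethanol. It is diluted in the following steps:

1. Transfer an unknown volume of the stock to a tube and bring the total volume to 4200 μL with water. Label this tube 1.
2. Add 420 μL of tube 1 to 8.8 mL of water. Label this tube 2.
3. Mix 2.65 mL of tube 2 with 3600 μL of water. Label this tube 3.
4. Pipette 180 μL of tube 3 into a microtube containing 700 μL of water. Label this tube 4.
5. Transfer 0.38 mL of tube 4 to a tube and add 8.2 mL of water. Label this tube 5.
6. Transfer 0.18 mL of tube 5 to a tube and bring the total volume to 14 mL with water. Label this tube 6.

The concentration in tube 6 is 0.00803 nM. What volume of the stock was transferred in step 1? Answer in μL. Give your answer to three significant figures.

15.0 μL

Step 1: v brought to 4200 μL → factor = 4200 μL/v
Step 2: 420 μL + 8.8 mL = 9220 μL total → factor 9220/420 = 21.952
Step 3: 2.65 mL + 3600 μL = 6.25 mL total → factor 6.25/2.65 = 2.3585
Step 4: 180 μL + 700 μL = 880 μL total → factor 880/180 = 4.8889
Step 5: 0.38 mL + 8.2 mL = 8.58 mL total → factor 8.58/0.38 = 22.579
Step 6: 0.18 mL brought to 14 mL → factor 14/0.18 = 77.778
Product of known-step factors = 4.4451 × 10^5
Overall factor = 1.00 mM / (0.00803 nM) = 1.2453 × 10^8
Step-1 factor = 1.2453 × 10^8 / 4.4451 × 10^5 = 280.16
v = 4200 μL / 280.16 = 15.0 μL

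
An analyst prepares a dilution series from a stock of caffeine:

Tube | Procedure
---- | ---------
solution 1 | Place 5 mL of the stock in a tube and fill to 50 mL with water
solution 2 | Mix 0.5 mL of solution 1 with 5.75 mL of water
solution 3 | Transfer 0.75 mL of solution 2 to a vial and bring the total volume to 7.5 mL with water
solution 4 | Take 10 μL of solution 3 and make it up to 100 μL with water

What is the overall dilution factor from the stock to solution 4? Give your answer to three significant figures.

Step 1: 5 mL brought to 50 mL → factor 50/5 = 10
Step 2: 0.5 mL + 5.75 mL = 6.25 mL total → factor 6.25/0.5 = 12.5
Step 3: 0.75 mL brought to 7.5 mL → factor 7.5/0.75 = 10
Step 4: 10 μL brought to 100 μL → factor 100/10 = 10
Overall dilution factor = 10 × 12.5 × 10 × 10 = 12500

1.25 × 10^4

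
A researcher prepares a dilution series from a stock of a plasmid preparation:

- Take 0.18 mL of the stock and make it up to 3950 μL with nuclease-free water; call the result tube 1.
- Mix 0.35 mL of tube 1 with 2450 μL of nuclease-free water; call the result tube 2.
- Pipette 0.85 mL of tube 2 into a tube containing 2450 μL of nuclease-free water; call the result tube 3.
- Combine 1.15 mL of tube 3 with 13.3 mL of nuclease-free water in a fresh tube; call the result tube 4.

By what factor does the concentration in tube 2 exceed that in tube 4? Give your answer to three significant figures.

48.8

Step 1: 0.18 mL brought to 3950 μL → factor 3.95/0.18 = 21.944
Step 2: 0.35 mL + 2450 μL = 2.8 mL total → factor 2.8/0.35 = 8
Step 3: 0.85 mL + 2450 μL = 3.3 mL total → factor 3.3/0.85 = 3.8824
Step 4: 1.15 mL + 13.3 mL = 14.45 mL total → factor 14.45/1.15 = 12.565
Dilution factor to tube 2 = 175.56; to tube 4 = 8564.1
[tube 2]/[tube 4] = (factor to tube 4)/(factor to tube 2) = 8564.1/175.56 = 48.8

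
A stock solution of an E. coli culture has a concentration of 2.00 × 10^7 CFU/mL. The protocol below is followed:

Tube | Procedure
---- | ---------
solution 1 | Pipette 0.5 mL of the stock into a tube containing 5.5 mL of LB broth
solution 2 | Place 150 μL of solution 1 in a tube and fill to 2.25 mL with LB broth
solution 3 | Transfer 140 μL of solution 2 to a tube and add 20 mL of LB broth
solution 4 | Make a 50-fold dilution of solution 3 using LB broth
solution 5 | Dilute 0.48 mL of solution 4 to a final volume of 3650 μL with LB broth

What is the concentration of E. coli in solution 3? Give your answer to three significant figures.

Step 1: 0.5 mL + 5.5 mL = 6 mL total → factor 6/0.5 = 12
Step 2: 150 μL brought to 2.25 mL → factor 2250/150 = 15
Step 3: 140 μL + 20 mL = 20140 μL total → factor 20140/140 = 143.86
Dilution factor through solution 3 = 12 × 15 × 143.86 = 25894
[solution 3] = 2.00 × 10^7 CFU/mL / 25894 = 772 CFU/mL

772 CFU/mL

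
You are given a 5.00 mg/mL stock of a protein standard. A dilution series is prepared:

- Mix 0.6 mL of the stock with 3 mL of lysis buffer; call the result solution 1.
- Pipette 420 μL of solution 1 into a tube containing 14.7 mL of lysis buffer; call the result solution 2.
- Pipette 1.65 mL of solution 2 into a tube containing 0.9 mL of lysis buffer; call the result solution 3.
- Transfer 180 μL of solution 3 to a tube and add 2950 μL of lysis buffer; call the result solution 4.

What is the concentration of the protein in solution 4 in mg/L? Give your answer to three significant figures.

0.861 mg/L

Step 1: 0.6 mL + 3 mL = 3.6 mL total → factor 3.6/0.6 = 6
Step 2: 420 μL + 14.7 mL = 15120 μL total → factor 15120/420 = 36
Step 3: 1.65 mL + 0.9 mL = 2.55 mL total → factor 2.55/1.65 = 1.5455
Step 4: 180 μL + 2950 μL = 3130 μL total → factor 3130/180 = 17.389
Overall dilution factor = 6 × 36 × 1.5455 × 17.389 = 5804.7
Final = 5.00 mg/mL / 5804.7 = 0.0008614 mg/mL = 0.861 mg/L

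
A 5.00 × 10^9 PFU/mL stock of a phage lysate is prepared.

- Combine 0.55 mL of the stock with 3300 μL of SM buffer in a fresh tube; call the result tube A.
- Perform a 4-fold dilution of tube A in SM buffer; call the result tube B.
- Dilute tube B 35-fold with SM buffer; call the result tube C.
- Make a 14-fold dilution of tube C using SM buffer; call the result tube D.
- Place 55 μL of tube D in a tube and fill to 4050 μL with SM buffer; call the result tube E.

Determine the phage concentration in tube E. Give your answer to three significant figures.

Step 1: 0.55 mL + 3300 μL = 3.85 mL total → factor 3.85/0.55 = 7
Step 2: 4-fold → factor 4
Step 3: 35-fold → factor 35
Step 4: 14-fold → factor 14
Step 5: 55 μL brought to 4050 μL → factor 4050/55 = 73.636
Overall dilution factor = 7 × 4 × 35 × 14 × 73.636 = 1.0103 × 10^6
Final = 5.00 × 10^9 PFU/mL / 1.0103 × 10^6 = 4.95 × 10^3 PFU/mL

4.95 × 10^3 PFU/mL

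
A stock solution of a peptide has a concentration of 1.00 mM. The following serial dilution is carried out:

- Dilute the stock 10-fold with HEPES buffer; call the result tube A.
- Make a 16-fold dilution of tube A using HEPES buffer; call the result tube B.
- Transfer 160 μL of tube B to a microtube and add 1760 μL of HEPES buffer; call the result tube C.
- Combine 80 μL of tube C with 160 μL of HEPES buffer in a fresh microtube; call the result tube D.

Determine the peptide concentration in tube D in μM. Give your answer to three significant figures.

0.174 μM

Step 1: 10-fold → factor 10
Step 2: 16-fold → factor 16
Step 3: 160 μL + 1760 μL = 1920 μL total → factor 1920/160 = 12
Step 4: 80 μL + 160 μL = 240 μL total → factor 240/80 = 3
Overall dilution factor = 10 × 16 × 12 × 3 = 5760
Final = 1.00 mM / 5760 = 0.0001736 mM = 0.174 μM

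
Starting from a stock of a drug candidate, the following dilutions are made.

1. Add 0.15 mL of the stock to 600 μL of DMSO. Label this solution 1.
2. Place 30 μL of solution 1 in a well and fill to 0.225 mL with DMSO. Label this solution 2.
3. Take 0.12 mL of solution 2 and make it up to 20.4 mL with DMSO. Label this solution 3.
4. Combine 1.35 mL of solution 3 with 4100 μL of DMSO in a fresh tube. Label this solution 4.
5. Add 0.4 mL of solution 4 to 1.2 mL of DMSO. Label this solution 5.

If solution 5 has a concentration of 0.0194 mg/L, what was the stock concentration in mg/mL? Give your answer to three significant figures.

2.00 mg/mL

Step 1: 0.15 mL + 600 μL = 0.75 mL total → factor 0.75/0.15 = 5
Step 2: 30 μL brought to 0.225 mL → factor 225/30 = 7.5
Step 3: 0.12 mL brought to 20.4 mL → factor 20.4/0.12 = 170
Step 4: 1.35 mL + 4100 μL = 5.45 mL total → factor 5.45/1.35 = 4.037
Step 5: 0.4 mL + 1.2 mL = 1.6 mL total → factor 1.6/0.4 = 4
Overall dilution factor = 5 × 7.5 × 170 × 4.037 × 4 = 1.0294 × 10^5
Stock = 0.0194 mg/L × 1.0294 × 10^5 = 1997 mg/L = 2.00 mg/mL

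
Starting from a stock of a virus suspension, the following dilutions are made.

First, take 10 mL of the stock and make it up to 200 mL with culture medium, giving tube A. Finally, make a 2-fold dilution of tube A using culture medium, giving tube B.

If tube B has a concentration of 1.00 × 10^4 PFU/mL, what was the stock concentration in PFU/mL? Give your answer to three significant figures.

4.00 × 10^5 PFU/mL

Step 1: 10 mL brought to 200 mL → factor 200/10 = 20
Step 2: 2-fold → factor 2
Overall dilution factor = 20 × 2 = 40
Stock = 1.00 × 10^4 PFU/mL × 40 = 4.00 × 10^5 PFU/mL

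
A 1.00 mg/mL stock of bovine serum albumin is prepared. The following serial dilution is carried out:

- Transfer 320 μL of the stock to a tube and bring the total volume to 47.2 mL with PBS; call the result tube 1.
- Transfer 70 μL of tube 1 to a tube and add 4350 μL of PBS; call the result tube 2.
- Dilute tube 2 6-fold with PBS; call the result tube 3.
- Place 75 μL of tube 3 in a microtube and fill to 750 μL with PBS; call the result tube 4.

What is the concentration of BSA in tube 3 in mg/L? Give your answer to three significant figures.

Step 1: 320 μL brought to 47.2 mL → factor 47200/320 = 147.5
Step 2: 70 μL + 4350 μL = 4420 μL total → factor 4420/70 = 63.143
Step 3: 6-fold → factor 6
Dilution factor through tube 3 = 147.5 × 63.143 × 6 = 55881
[tube 3] = 1.00 mg/mL / 55881 = 1.790 × 10^-5 mg/mL = 0.0179 mg/L

0.0179 mg/L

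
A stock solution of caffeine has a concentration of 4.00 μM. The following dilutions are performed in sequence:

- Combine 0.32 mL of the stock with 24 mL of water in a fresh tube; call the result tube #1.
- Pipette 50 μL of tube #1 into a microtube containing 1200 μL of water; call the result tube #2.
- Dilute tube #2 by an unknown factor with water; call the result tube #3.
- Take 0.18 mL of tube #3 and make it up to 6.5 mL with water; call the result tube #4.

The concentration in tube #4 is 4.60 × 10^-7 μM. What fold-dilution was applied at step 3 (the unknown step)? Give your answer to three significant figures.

Step 1: 0.32 mL + 24 mL = 24.32 mL total → factor 24.32/0.32 = 76
Step 2: 50 μL + 1200 μL = 1250 μL total → factor 1250/50 = 25
Step 3: unknown factor x
Step 4: 0.18 mL brought to 6.5 mL → factor 6.5/0.18 = 36.111
Product of known-step factors = 68611
Overall factor = 4.00 μM / (4.60 × 10^-7 μM) = 8.6957 × 10^6
x = 8.6957 × 10^6 / 68611 = 127

127-fold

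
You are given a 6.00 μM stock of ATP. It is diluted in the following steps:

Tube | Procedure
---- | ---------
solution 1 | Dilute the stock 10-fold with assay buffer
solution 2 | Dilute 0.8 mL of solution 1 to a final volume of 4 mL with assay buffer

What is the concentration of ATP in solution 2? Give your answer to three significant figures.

Step 1: 10-fold → factor 10
Step 2: 0.8 mL brought to 4 mL → factor 4/0.8 = 5
Overall dilution factor = 10 × 5 = 50
Final = 6.00 μM / 50 = 0.120 μM

0.120 μM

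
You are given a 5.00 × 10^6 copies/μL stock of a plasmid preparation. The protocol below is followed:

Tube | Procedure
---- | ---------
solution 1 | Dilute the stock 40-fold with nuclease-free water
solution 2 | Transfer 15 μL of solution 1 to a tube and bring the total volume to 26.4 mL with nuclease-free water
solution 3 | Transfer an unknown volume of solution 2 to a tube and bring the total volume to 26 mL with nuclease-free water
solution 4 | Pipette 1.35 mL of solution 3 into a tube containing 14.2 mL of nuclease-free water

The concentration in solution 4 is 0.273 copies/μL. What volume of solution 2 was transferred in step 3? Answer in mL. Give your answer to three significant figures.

1.15 mL

Step 1: 40-fold → factor 40
Step 2: 15 μL brought to 26.4 mL → factor 26400/15 = 1760
Step 3: v brought to 26 mL → factor = 26 mL/v
Step 4: 1.35 mL + 14.2 mL = 15.55 mL total → factor 15.55/1.35 = 11.519
Product of known-step factors = 8.109 × 10^5
Overall factor = 5.00 × 10^6 copies/μL / (0.273 copies/μL) = 1.8315 × 10^7
Step-3 factor = 1.8315 × 10^7 / 8.109 × 10^5 = 22.586
v = 26 mL / 22.586 = 1.15 mL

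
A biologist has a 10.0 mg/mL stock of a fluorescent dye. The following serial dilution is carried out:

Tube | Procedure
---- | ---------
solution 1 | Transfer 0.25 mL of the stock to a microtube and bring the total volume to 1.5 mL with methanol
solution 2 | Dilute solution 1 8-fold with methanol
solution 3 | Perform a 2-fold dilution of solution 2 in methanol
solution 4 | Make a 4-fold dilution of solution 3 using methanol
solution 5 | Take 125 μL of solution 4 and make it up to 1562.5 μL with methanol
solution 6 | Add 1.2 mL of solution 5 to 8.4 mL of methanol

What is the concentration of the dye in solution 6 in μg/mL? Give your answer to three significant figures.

Step 1: 0.25 mL brought to 1.5 mL → factor 1.5/0.25 = 6
Step 2: 8-fold → factor 8
Step 3: 2-fold → factor 2
Step 4: 4-fold → factor 4
Step 5: 125 μL brought to 1562.5 μL → factor 1562.5/125 = 12.5
Step 6: 1.2 mL + 8.4 mL = 9.6 mL total → factor 9.6/1.2 = 8
Overall dilution factor = 6 × 8 × 2 × 4 × 12.5 × 8 = 38400
Final = 10.0 mg/mL / 38400 = 0.0002604 mg/mL = 0.260 μg/mL

0.260 μg/mL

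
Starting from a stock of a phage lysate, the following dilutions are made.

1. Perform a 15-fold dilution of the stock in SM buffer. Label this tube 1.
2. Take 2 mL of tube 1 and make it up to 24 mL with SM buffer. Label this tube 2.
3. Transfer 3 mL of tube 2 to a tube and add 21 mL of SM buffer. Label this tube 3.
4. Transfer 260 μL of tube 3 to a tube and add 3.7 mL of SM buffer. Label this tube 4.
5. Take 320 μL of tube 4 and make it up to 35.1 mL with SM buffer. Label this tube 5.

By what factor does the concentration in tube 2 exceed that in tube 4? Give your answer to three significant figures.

Step 1: 15-fold → factor 15
Step 2: 2 mL brought to 24 mL → factor 24/2 = 12
Step 3: 3 mL + 21 mL = 24 mL total → factor 24/3 = 8
Step 4: 260 μL + 3.7 mL = 3960 μL total → factor 3960/260 = 15.231
Dilution factor to tube 2 = 180; to tube 4 = 21932
[tube 2]/[tube 4] = (factor to tube 4)/(factor to tube 2) = 21932/180 = 122

122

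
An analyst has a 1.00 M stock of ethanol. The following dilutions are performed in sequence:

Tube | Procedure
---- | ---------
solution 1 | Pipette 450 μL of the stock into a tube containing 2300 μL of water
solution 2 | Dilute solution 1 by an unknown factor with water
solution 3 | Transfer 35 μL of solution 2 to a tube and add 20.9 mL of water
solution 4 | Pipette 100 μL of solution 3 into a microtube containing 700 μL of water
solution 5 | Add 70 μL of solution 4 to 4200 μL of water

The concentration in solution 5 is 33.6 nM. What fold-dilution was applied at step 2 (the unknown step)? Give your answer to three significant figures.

16.7-fold

Step 1: 450 μL + 2300 μL = 2750 μL total → factor 2750/450 = 6.1111
Step 2: unknown factor x
Step 3: 35 μL + 20.9 mL = 20935 μL total → factor 20935/35 = 598.14
Step 4: 100 μL + 700 μL = 800 μL total → factor 800/100 = 8
Step 5: 70 μL + 4200 μL = 4270 μL total → factor 4270/70 = 61
Product of known-step factors = 1.7838 × 10^6
Overall factor = 1.00 M / (33.6 nM) = 2.9762 × 10^7
x = 2.9762 × 10^7 / 1.7838 × 10^6 = 16.7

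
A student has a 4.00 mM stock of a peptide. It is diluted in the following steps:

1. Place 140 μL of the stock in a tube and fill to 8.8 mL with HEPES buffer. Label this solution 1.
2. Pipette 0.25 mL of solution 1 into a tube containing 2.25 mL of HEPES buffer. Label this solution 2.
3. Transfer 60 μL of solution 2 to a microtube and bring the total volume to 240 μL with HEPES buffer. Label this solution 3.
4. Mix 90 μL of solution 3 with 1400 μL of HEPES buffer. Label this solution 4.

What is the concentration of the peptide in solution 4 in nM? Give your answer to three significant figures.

Step 1: 140 μL brought to 8.8 mL → factor 8800/140 = 62.857
Step 2: 0.25 mL + 2.25 mL = 2.5 mL total → factor 2.5/0.25 = 10
Step 3: 60 μL brought to 240 μL → factor 240/60 = 4
Step 4: 90 μL + 1400 μL = 1490 μL total → factor 1490/90 = 16.556
Overall dilution factor = 62.857 × 10 × 4 × 16.556 = 41625
Final = 4.00 mM / 41625 = 9.610 × 10^-5 mM = 96.1 nM

96.1 nM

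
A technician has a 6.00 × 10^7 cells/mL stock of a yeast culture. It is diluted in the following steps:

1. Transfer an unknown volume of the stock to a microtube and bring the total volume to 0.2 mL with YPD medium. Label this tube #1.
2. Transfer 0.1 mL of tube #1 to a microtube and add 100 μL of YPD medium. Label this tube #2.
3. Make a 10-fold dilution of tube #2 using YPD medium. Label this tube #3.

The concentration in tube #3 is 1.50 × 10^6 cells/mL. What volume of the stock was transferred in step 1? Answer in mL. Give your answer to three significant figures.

Step 1: v brought to 0.2 mL → factor = 0.2 mL/v
Step 2: 0.1 mL + 100 μL = 0.2 mL total → factor 0.2/0.1 = 2
Step 3: 10-fold → factor 10
Product of known-step factors = 20
Overall factor = 6.00 × 10^7 cells/mL / (1.50 × 10^6 cells/mL) = 40
Step-1 factor = 40 / 20 = 2
v = 0.2 mL / 2 = 0.100 mL

0.100 mL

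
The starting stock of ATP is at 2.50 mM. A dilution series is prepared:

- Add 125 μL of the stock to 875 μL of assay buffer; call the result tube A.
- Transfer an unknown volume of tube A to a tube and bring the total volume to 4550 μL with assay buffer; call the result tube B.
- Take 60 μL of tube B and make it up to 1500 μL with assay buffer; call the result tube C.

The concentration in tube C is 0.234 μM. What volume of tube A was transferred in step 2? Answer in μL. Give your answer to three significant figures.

85.2 μL

Step 1: 125 μL + 875 μL = 1000 μL total → factor 1000/125 = 8
Step 2: v brought to 4550 μL → factor = 4550 μL/v
Step 3: 60 μL brought to 1500 μL → factor 1500/60 = 25
Product of known-step factors = 200
Overall factor = 2.50 mM / (0.234 μM) = 10684
Step-2 factor = 10684 / 200 = 53.419
v = 4550 μL / 53.419 = 85.2 μL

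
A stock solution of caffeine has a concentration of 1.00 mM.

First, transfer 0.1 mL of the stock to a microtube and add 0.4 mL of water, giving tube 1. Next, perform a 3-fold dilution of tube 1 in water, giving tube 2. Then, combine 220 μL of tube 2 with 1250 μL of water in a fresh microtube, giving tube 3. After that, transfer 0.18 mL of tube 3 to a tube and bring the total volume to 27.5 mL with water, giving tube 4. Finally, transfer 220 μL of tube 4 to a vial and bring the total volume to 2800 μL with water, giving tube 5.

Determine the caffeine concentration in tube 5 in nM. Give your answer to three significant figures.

5.13 nM

Step 1: 0.1 mL + 0.4 mL = 0.5 mL total → factor 0.5/0.1 = 5
Step 2: 3-fold → factor 3
Step 3: 220 μL + 1250 μL = 1470 μL total → factor 1470/220 = 6.6818
Step 4: 0.18 mL brought to 27.5 mL → factor 27.5/0.18 = 152.78
Step 5: 220 μL brought to 2800 μL → factor 2800/220 = 12.727
Overall dilution factor = 5 × 3 × 6.6818 × 152.78 × 12.727 = 1.9489 × 10^5
Final = 1.00 mM / 1.9489 × 10^5 = 5.131 × 10^-6 mM = 5.13 nM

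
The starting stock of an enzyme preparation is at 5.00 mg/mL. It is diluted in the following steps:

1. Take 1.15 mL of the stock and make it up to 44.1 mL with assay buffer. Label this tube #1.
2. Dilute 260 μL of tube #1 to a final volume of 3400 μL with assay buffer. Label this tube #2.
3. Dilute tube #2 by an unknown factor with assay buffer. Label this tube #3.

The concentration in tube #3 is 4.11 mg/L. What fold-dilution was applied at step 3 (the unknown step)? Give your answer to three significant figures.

2.43-fold

Step 1: 1.15 mL brought to 44.1 mL → factor 44.1/1.15 = 38.348
Step 2: 260 μL brought to 3400 μL → factor 3400/260 = 13.077
Step 3: unknown factor x
Product of known-step factors = 501.47
Overall factor = 5.00 mg/mL / (4.11 mg/L) = 1216.5
x = 1216.5 / 501.47 = 2.43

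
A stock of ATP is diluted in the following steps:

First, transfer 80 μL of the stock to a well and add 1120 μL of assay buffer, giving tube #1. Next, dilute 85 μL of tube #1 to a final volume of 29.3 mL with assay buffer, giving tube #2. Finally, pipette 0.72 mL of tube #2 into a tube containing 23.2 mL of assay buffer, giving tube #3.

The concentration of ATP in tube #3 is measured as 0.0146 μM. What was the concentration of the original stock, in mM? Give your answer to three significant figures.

2.51 mM

Step 1: 80 μL + 1120 μL = 1200 μL total → factor 1200/80 = 15
Step 2: 85 μL brought to 29.3 mL → factor 29300/85 = 344.71
Step 3: 0.72 mL + 23.2 mL = 23.92 mL total → factor 23.92/0.72 = 33.222
Overall dilution factor = 15 × 344.71 × 33.222 = 1.7178 × 10^5
Stock = 0.0146 μM × 1.7178 × 10^5 = 2508 μM = 2.51 mM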